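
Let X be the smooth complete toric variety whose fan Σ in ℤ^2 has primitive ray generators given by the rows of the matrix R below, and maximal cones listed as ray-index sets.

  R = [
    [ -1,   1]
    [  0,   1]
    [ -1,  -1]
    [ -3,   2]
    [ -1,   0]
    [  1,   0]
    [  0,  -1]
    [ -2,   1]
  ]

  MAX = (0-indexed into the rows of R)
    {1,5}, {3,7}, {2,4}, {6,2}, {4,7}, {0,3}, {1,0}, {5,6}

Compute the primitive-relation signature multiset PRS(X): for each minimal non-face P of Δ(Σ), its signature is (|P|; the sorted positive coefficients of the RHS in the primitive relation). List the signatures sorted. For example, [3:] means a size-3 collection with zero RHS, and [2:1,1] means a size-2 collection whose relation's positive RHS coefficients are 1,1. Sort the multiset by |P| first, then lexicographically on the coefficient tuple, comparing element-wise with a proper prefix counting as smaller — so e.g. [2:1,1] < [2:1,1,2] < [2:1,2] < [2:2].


The 20 primitive collections of Σ (r=8, n=2):

  P={1,6}:  v_{1} + v_{6} = 0 ; sig = [2:]
  P={4,5}:  v_{4} + v_{5} = 0 ; sig = [2:]
  P={0,4}:  v_{0} + v_{4} = v_{7} ; sig = [2:1]
  P={0,5}:  v_{0} + v_{5} = v_{1} ; sig = [2:1]
  P={0,6}:  v_{0} + v_{6} = v_{4} ; sig = [2:1]
  P={0,7}:  v_{0} + v_{7} = v_{3} ; sig = [2:1]
  P={1,2}:  v_{1} + v_{2} = v_{4} ; sig = [2:1]
  P={1,4}:  v_{1} + v_{4} = v_{0} ; sig = [2:1]
  P={2,5}:  v_{2} + v_{5} = v_{6} ; sig = [2:1]
  P={4,6}:  v_{4} + v_{6} = v_{2} ; sig = [2:1]
  P={5,7}:  v_{5} + v_{7} = v_{0} ; sig = [2:1]
  P={3,6}:  v_{3} + v_{6} = v_{4} + v_{7} ; sig = [2:1,1]
  P={2,3}:  v_{2} + v_{3} = 2·v_{4} + v_{7} ; sig = [2:1,2]
  P={0,2}:  v_{0} + v_{2} = 2·v_{4} ; sig = [2:2]
  P={1,7}:  v_{1} + v_{7} = 2·v_{0} ; sig = [2:2]
  P={3,4}:  v_{3} + v_{4} = 2·v_{7} ; sig = [2:2]
  P={3,5}:  v_{3} + v_{5} = 2·v_{0} ; sig = [2:2]
  P={6,7}:  v_{6} + v_{7} = 2·v_{4} ; sig = [2:2]
  P={1,3}:  v_{1} + v_{3} = 3·v_{0} ; sig = [2:3]
  P={2,7}:  v_{2} + v_{7} = 3·v_{4} ; sig = [2:3]

Signatures (|P|; sorted positive RHS coefficients), sorted:
    |P|=2: 20 collections, coeffs (), (), (1), (1), (1), (1), (1), (1), (1), (1), (1), (1,1), (1,2), (2), (2), (2), (2), (2), (3), (3)


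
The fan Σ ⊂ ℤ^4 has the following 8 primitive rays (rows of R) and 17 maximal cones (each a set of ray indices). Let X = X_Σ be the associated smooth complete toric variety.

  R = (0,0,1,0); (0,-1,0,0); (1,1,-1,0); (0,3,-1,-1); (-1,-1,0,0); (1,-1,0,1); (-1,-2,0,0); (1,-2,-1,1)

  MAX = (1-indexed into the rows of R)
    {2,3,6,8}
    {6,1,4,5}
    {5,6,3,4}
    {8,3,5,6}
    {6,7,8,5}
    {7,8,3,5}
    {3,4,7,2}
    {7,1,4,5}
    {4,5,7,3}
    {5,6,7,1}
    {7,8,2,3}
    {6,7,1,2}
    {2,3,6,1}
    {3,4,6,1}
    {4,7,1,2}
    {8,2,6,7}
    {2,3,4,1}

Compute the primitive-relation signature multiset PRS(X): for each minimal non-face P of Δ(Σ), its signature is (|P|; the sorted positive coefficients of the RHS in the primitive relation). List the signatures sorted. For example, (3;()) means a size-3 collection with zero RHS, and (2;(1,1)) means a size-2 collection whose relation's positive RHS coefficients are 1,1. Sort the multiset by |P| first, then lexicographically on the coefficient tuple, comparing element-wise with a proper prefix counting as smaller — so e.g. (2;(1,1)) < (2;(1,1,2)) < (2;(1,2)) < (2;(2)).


Σ has 8 primitive collections:

  • {2,5}:  v_{2} + v_{5} = v_{7}  →  sig = (2;(1))
  • {1,8}:  v_{1} + v_{8} = v_{2} + v_{6}  →  sig = (2;(1,1))
  • {4,8}:  v_{4} + v_{8} = 2·v_{3} + v_{5}  →  sig = (2;(1,2))
  • {1,3,5}:  v_{1} + v_{3} + v_{5} = 0  →  sig = (3;())
  • {1,3,7}:  v_{1} + v_{3} + v_{7} = v_{2}  →  sig = (3;(1))
  • {2,4,6}:  v_{2} + v_{4} + v_{6} = v_{3}  →  sig = (3;(1))
  • {3,6,7}:  v_{3} + v_{6} + v_{7} = v_{8}  →  sig = (3;(1))
  • {4,6,7}:  v_{4} + v_{6} + v_{7} = v_{3} + v_{5}  →  sig = (3;(1,1))

Hence PRS(X_Σ) =
{ (2;(1)),  (2;(1,1)),  (2;(1,2)),  (3;()),  (3;(1)) ×3,  (3;(1,1)) }


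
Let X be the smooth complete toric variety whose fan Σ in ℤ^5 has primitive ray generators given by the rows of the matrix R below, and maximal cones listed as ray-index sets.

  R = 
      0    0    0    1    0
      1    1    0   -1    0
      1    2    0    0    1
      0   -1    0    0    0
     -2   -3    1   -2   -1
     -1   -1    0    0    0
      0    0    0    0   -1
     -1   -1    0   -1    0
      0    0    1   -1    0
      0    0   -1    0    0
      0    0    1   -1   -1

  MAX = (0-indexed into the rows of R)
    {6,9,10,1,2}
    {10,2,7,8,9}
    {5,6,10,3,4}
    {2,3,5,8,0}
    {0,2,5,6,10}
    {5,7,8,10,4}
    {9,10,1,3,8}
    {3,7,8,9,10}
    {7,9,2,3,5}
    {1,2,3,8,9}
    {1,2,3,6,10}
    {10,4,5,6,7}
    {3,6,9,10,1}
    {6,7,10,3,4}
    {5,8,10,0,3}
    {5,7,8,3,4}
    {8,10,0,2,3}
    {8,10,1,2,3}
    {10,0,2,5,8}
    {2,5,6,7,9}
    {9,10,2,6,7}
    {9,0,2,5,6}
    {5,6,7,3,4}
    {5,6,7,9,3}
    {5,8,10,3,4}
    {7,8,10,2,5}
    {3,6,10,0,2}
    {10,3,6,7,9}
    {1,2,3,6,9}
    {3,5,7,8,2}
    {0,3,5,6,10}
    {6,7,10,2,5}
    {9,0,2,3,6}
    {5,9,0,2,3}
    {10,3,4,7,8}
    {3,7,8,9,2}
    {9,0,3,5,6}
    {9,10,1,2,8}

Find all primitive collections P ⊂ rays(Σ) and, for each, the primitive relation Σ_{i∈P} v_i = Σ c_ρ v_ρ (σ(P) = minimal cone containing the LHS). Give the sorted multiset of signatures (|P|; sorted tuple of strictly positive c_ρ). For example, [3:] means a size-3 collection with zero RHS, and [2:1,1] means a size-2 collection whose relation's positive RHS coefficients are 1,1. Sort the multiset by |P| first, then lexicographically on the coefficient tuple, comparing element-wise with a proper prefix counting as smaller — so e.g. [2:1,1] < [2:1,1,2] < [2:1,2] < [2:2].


19 collections generate NE(X_Σ); each relation:

  P = {0,7}:  v_{0} + v_{7} = v_{5} ; sig = [2:1]
  P = {6,8}:  v_{6} + v_{8} = v_{10} ; sig = [2:1]
  P = {1,5}:  v_{1} + v_{5} = v_{8} + v_{9} ; sig = [2:1,1]
  P = {2,4}:  v_{2} + v_{4} = v_{7} + v_{8} ; sig = [2:1,1]
  P = {0,1}:  v_{0} + v_{1} = v_{2} + v_{3} + v_{6} ; sig = [2:1,1,1]
  P = {1,4}:  v_{1} + v_{4} = v_{3} + v_{7} + v_{8} + v_{9} + v_{10} ; sig = [2:1,1,1,1,1]
  P = {0,4}:  v_{0} + v_{4} = v_{3} + 2·v_{5} + v_{10} ; sig = [2:1,1,2]
  P = {4,9}:  v_{4} + v_{9} = v_{3} + v_{6} + 2·v_{7} ; sig = [2:1,1,2]
  P = {1,7}:  v_{1} + v_{7} = 2·v_{8} + 2·v_{9} ; sig = [2:2,2]
  P = {0,8,9}:  v_{0} + v_{8} + v_{9} = 0 ; sig = [3:]
  P = {0,9,10}:  v_{0} + v_{9} + v_{10} = v_{6} ; sig = [3:1]
  P = {5,8,9}:  v_{5} + v_{8} + v_{9} = v_{7} ; sig = [3:1]
  P = {5,9,10}:  v_{5} + v_{9} + v_{10} = v_{6} + v_{7} ; sig = [3:1,1]
  P = {2,3,5,6}:  v_{2} + v_{3} + v_{5} + v_{6} = 0 ; sig = [4:]
  P = {2,3,5,10}:  v_{2} + v_{3} + v_{5} + v_{10} = v_{8} ; sig = [4:1]
  P = {2,3,9,10}:  v_{2} + v_{3} + v_{9} + v_{10} = v_{1} ; sig = [4:1]
  P = {3,5,7,10}:  v_{3} + v_{5} + v_{7} + v_{10} = v_{4} ; sig = [4:1]
  P = {2,3,6,7}:  v_{2} + v_{3} + v_{6} + v_{7} = v_{8} + v_{9} ; sig = [4:1,1]
  P = {2,3,7,10}:  v_{2} + v_{3} + v_{7} + v_{10} = 2·v_{8} + v_{9} ; sig = [4:1,2]

Signatures (|P|; sorted positive RHS coefficients), sorted:
{ [2:1] ×2,  [2:1,1] ×2,  [2:1,1,1],  [2:1,1,1,1,1],  [2:1,1,2] ×2,  [2:2,2],  [3:],  [3:1] ×2,  [3:1,1],  [4:],  [4:1] ×3,  [4:1,1],  [4:1,2] }


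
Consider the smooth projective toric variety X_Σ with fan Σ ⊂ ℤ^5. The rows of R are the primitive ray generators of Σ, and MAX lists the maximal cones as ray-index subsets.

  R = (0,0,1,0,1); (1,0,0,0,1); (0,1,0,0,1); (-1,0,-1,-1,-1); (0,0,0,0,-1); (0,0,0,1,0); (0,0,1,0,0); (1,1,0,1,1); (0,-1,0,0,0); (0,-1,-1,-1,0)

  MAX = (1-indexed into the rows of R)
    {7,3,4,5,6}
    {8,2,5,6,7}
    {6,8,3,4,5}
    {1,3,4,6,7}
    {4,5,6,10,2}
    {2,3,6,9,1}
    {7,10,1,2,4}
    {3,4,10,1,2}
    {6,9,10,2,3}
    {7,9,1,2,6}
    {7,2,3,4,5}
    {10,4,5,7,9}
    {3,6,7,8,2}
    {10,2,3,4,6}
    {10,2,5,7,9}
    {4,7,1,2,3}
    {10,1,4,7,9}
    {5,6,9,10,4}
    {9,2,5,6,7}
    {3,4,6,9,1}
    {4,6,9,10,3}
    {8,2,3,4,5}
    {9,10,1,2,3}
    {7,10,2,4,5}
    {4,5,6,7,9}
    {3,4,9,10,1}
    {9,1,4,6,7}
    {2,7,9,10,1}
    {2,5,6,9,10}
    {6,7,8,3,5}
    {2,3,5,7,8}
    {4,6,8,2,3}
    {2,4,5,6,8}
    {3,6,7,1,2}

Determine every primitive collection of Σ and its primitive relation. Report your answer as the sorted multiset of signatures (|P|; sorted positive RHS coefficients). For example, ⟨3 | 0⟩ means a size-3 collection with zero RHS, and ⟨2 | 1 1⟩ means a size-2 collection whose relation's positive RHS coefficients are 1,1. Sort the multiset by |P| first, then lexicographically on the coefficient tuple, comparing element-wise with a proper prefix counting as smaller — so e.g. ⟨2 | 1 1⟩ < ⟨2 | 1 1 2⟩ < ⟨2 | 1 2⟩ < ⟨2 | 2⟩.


15 collections generate NE(X_Σ); each relation:

  • {1,5}:  v_{1} + v_{5} = v_{7}  ⟹  sig = ⟨2 | 1⟩
  • {8,9}:  v_{8} + v_{9} = v_{2} + v_{6}  ⟹  sig = ⟨2 | 1 1⟩
  • {1,8}:  v_{1} + v_{8} = v_{2} + v_{3} + v_{6} + v_{7}  ⟹  sig = ⟨2 | 1 1 1 1⟩
  • {8,10}:  v_{8} + v_{10} = 2·v_{2} + v_{4} + v_{6}  ⟹  sig = ⟨2 | 1 1 2⟩
  • {3,5,9}:  v_{3} + v_{5} + v_{9} = 0  ⟹  sig = ⟨3 | 0⟩
  • {2,4,9}:  v_{2} + v_{4} + v_{9} = v_{10}  ⟹  sig = ⟨3 | 1⟩
  • {3,7,9}:  v_{3} + v_{7} + v_{9} = v_{1}  ⟹  sig = ⟨3 | 1⟩
  • {6,7,10}:  v_{6} + v_{7} + v_{10} = v_{9}  ⟹  sig = ⟨3 | 1⟩
  • {3,5,10}:  v_{3} + v_{5} + v_{10} = v_{2} + v_{4}  ⟹  sig = ⟨3 | 1 1⟩
  • {4,7,8}:  v_{4} + v_{7} + v_{8} = v_{3} + v_{5}  ⟹  sig = ⟨3 | 1 1⟩
  • {3,7,10}:  v_{3} + v_{7} + v_{10} = v_{1} + v_{2} + v_{4}  ⟹  sig = ⟨3 | 1 1 1⟩
  • {1,6,10}:  v_{1} + v_{6} + v_{10} = v_{3} + 2·v_{9}  ⟹  sig = ⟨3 | 1 2⟩
  • {2,4,6,7}:  v_{2} + v_{4} + v_{6} + v_{7} = 0  ⟹  sig = ⟨4 | 0⟩
  • {2,3,5,6}:  v_{2} + v_{3} + v_{5} + v_{6} = v_{8}  ⟹  sig = ⟨4 | 1⟩
  • {1,2,4,6}:  v_{1} + v_{2} + v_{4} + v_{6} = v_{3} + v_{9}  ⟹  sig = ⟨4 | 1 1⟩

Sorted signature multiset PRS(X):
{ ⟨2 | 1⟩,  ⟨2 | 1 1⟩,  ⟨2 | 1 1 1 1⟩,  ⟨2 | 1 1 2⟩,  ⟨3 | 0⟩,  ⟨3 | 1⟩ ×3,  ⟨3 | 1 1⟩ ×2,  ⟨3 | 1 1 1⟩,  ⟨3 | 1 2⟩,  ⟨4 | 0⟩,  ⟨4 | 1⟩,  ⟨4 | 1 1⟩ }


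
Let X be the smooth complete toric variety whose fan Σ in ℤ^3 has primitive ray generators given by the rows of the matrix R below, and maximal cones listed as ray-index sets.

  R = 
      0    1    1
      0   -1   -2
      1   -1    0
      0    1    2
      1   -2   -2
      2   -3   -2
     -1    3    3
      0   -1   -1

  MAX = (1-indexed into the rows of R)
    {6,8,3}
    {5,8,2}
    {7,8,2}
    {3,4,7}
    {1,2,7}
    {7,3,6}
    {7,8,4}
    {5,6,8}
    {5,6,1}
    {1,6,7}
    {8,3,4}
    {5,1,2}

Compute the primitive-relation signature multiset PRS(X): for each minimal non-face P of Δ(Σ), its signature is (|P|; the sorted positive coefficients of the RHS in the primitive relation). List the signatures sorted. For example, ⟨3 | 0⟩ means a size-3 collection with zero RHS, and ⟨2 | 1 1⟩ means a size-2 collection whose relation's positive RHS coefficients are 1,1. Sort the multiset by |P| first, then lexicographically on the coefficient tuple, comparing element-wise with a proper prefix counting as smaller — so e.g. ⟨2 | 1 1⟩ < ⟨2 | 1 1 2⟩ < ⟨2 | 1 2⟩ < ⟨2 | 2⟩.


12 collections generate NE(X_Σ); each relation:

  • {1,8}:  v_{1} + v_{8} = 0  so sig = ⟨2 | 0⟩
  • {2,4}:  v_{2} + v_{4} = 0  so sig = ⟨2 | 0⟩
  • {2,3}:  v_{2} + v_{3} = v_{5}  so sig = ⟨2 | 1⟩
  • {3,5}:  v_{3} + v_{5} = v_{6}  so sig = ⟨2 | 1⟩
  • {4,5}:  v_{4} + v_{5} = v_{3}  so sig = ⟨2 | 1⟩
  • {5,7}:  v_{5} + v_{7} = v_{1}  so sig = ⟨2 | 1⟩
  • {1,3}:  v_{1} + v_{3} = v_{6} + v_{7}  so sig = ⟨2 | 1 1⟩
  • {1,4}:  v_{1} + v_{4} = v_{3} + v_{7}  so sig = ⟨2 | 1 1⟩
  • {2,6}:  v_{2} + v_{6} = 2·v_{5}  so sig = ⟨2 | 2⟩
  • {4,6}:  v_{4} + v_{6} = 2·v_{3}  so sig = ⟨2 | 2⟩
  • {3,7,8}:  v_{3} + v_{7} + v_{8} = v_{4}  so sig = ⟨3 | 1⟩
  • {6,7,8}:  v_{6} + v_{7} + v_{8} = v_{3}  so sig = ⟨3 | 1⟩

so the primitive-relation signature multiset is
[⟨2 | 0⟩, ⟨2 | 0⟩, ⟨2 | 1⟩, ⟨2 | 1⟩, ⟨2 | 1⟩, ⟨2 | 1⟩, ⟨2 | 1 1⟩, ⟨2 | 1 1⟩, ⟨2 | 2⟩, ⟨2 | 2⟩, ⟨3 | 1⟩, ⟨3 | 1⟩]


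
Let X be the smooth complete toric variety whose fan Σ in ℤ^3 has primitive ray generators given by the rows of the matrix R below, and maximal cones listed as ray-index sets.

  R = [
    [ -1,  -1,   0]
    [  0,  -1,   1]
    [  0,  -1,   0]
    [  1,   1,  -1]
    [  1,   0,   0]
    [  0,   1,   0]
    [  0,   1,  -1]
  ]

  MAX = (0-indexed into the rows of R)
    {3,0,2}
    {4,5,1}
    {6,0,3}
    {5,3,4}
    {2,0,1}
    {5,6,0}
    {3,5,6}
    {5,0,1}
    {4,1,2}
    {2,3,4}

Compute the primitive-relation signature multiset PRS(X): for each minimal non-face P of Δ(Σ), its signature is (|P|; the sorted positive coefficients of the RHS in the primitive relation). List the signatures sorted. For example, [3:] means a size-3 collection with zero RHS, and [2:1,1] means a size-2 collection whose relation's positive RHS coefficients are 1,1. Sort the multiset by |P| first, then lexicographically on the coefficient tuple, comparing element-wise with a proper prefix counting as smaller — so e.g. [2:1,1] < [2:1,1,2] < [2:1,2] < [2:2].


Primitive collections (7):

  • {1,6}:  v_{1} + v_{6} = 0  so sig = [2:]
  • {2,5}:  v_{2} + v_{5} = 0  so sig = [2:]
  • {0,4}:  v_{0} + v_{4} = v_{2}  so sig = [2:1]
  • {1,3}:  v_{1} + v_{3} = v_{4}  so sig = [2:1]
  • {4,6}:  v_{4} + v_{6} = v_{3}  so sig = [2:1]
  • {2,6}:  v_{2} + v_{6} = v_{0} + v_{3}  so sig = [2:1,1]
  • {0,3,5}:  v_{0} + v_{3} + v_{5} = v_{6}  so sig = [3:1]

Hence PRS(X_Σ) =
    |P|=2: 6 collections, coeffs (), (), (1), (1), (1), (1,1)
    |P|=3: 1 collection, coeffs (1)


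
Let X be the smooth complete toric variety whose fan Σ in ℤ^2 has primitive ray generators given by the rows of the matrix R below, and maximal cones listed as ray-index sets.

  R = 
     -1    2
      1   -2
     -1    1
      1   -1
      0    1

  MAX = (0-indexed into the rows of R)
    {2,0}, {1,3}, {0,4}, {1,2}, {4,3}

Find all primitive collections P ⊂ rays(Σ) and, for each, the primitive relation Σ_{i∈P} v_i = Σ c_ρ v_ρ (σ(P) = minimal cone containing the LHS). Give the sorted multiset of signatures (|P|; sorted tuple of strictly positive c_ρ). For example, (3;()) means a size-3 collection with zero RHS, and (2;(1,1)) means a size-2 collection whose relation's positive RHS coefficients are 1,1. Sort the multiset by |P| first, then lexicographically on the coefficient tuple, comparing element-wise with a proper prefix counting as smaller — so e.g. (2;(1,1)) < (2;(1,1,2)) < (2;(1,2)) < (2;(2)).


5 collections generate NE(X_Σ); each relation:

  • {0,1}:  v_{0} + v_{1} = 0  so sig = (2;())
  • {2,3}:  v_{2} + v_{3} = 0  so sig = (2;())
  • {0,3}:  v_{0} + v_{3} = v_{4}  so sig = (2;(1))
  • {1,4}:  v_{1} + v_{4} = v_{3}  so sig = (2;(1))
  • {2,4}:  v_{2} + v_{4} = v_{0}  so sig = (2;(1))

Sorted signature multiset PRS(X):
    |P|=2: 5 collections, coeffs (), (), (1), (1), (1)


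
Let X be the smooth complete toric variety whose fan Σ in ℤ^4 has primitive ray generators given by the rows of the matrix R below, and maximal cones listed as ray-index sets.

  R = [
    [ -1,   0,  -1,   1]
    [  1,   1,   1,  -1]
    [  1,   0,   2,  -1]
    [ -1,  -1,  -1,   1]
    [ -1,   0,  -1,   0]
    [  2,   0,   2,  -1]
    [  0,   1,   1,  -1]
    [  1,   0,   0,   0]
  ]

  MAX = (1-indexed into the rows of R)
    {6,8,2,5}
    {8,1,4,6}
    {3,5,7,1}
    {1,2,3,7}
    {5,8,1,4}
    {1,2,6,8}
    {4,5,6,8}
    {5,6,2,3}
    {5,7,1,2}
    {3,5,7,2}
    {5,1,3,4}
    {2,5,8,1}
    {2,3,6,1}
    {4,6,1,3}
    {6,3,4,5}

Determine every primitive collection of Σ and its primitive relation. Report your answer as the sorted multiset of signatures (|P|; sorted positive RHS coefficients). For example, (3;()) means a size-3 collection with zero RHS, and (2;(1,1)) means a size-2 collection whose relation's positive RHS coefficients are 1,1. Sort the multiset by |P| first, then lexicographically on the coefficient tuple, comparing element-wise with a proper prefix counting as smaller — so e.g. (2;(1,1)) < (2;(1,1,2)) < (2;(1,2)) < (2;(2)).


Primitive collections (7):

  • {2,4}:  v_{2} + v_{4} = 0  ⇒ sig = (2;())
  • {3,8}:  v_{3} + v_{8} = v_{6}  ⇒ sig = (2;(1))
  • {7,8}:  v_{7} + v_{8} = v_{2}  ⇒ sig = (2;(1))
  • {6,7}:  v_{6} + v_{7} = v_{2} + v_{3}  ⇒ sig = (2;(1,1))
  • {4,7}:  v_{4} + v_{7} = v_{1} + v_{3} + v_{5}  ⇒ sig = (2;(1,1,1))
  • {1,5,6}:  v_{1} + v_{5} + v_{6} = 0  ⇒ sig = (3;())
  • {1,2,3,5}:  v_{1} + v_{2} + v_{3} + v_{5} = v_{7}  ⇒ sig = (4;(1))

Signatures (|P|; sorted positive RHS coefficients), sorted:
    |P|=2: 5 collections, coeffs (), (1), (1), (1,1), (1,1,1)
    |P|=3: 1 collection, coeffs ()
    |P|=4: 1 collection, coeffs (1)


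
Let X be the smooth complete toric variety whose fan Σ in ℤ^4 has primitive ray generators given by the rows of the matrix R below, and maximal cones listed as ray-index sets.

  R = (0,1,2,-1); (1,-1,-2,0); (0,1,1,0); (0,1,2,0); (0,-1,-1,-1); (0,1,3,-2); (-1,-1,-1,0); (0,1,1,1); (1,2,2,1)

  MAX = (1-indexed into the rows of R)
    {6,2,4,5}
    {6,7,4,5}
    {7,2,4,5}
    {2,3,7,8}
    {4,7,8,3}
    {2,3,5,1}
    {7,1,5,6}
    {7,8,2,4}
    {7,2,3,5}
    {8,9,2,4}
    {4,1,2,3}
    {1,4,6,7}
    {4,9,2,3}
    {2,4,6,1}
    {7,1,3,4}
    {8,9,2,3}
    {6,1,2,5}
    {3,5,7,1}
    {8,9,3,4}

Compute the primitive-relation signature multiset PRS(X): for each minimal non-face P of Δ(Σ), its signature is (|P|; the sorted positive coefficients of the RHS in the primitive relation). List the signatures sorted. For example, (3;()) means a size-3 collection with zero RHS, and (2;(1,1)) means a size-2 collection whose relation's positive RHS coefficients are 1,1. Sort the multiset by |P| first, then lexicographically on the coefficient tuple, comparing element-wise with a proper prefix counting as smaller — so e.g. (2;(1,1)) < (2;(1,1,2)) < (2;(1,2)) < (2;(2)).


14 collections generate NE(X_Σ); each relation:

  P={5,8}:  v_{5} + v_{8} = 0 ; sig = (2;())
  P={7,9}:  v_{7} + v_{9} = v_{8} ; sig = (2;(1))
  P={1,8}:  v_{1} + v_{8} = v_{3} + v_{4} ; sig = (2;(1,1))
  P={6,8}:  v_{6} + v_{8} = v_{1} + v_{4} ; sig = (2;(1,1))
  P={5,9}:  v_{5} + v_{9} = v_{2} + v_{3} + v_{4} ; sig = (2;(1,1,1))
  P={6,9}:  v_{6} + v_{9} = v_{1} + v_{2} + v_{3} + 2·v_{4} ; sig = (2;(1,1,1,2))
  P={1,9}:  v_{1} + v_{9} = v_{2} + 2·v_{3} + 2·v_{4} ; sig = (2;(1,2,2))
  P={3,6}:  v_{3} + v_{6} = 2·v_{1} ; sig = (2;(2))
  P={1,2,7}:  v_{1} + v_{2} + v_{7} = v_{5} ; sig = (3;(1))
  P={1,4,5}:  v_{1} + v_{4} + v_{5} = v_{6} ; sig = (3;(1))
  P={3,4,5}:  v_{3} + v_{4} + v_{5} = v_{1} ; sig = (3;(1))
  P={2,6,7}:  v_{2} + v_{6} + v_{7} = v_{4} + 2·v_{5} ; sig = (3;(1,2))
  P={2,3,4,7}:  v_{2} + v_{3} + v_{4} + v_{7} = 0 ; sig = (4;())
  P={2,3,4,8}:  v_{2} + v_{3} + v_{4} + v_{8} = v_{9} ; sig = (4;(1))

Sorted signature multiset PRS(X):
{ (2;()),  (2;(1)),  (2;(1,1)) ×2,  (2;(1,1,1)),  (2;(1,1,1,2)),  (2;(1,2,2)),  (2;(2)),  (3;(1)) ×3,  (3;(1,2)),  (4;()),  (4;(1)) }


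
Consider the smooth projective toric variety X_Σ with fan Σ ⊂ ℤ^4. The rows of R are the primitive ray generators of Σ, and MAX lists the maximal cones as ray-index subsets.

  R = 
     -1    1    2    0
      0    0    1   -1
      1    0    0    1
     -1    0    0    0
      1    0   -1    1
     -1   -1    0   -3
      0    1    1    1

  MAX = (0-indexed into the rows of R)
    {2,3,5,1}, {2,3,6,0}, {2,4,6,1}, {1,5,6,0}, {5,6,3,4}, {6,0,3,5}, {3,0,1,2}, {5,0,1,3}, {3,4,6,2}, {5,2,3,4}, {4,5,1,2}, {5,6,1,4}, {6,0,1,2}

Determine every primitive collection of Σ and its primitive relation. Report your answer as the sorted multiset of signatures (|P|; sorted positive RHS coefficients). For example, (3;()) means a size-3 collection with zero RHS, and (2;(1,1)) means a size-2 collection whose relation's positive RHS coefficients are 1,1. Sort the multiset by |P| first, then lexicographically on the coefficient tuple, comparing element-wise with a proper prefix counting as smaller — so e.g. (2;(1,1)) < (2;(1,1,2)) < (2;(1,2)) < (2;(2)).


Primitive collections (5):

  P = {0,4}:  v_{0} + v_{4} = v_{6}  so sig = (2;(1))
  P = {1,3,4}:  v_{1} + v_{3} + v_{4} = 0  so sig = (3;())
  P = {1,3,6}:  v_{1} + v_{3} + v_{6} = v_{0}  so sig = (3;(1))
  P = {2,5,6}:  v_{2} + v_{5} + v_{6} = v_{1}  so sig = (3;(1))
  P = {0,2,5}:  v_{0} + v_{2} + v_{5} = 2·v_{1} + v_{3}  so sig = (3;(1,2))

Hence PRS(X_Σ) =
    |P|=2: 1 collection, coeffs (1)
    |P|=3: 4 collections, coeffs (), (1), (1), (1,2)


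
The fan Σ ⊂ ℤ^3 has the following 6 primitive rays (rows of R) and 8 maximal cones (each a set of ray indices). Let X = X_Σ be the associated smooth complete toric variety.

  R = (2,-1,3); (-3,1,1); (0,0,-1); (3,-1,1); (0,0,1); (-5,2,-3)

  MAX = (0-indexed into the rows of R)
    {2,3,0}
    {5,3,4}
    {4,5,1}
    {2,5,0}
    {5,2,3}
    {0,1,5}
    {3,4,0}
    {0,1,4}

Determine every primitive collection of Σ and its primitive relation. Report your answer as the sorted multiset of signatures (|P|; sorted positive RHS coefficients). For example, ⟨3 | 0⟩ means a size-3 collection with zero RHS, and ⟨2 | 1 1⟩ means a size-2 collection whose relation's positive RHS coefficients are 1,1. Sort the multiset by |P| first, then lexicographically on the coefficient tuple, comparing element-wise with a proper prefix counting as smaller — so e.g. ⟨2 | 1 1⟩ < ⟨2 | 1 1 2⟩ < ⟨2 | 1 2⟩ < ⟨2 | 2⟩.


5 collections generate NE(X_Σ); each relation:

  P = {2,4}:  v_{2} + v_{4} = 0 — sig = ⟨2 | 0⟩
  P = {1,2}:  v_{1} + v_{2} = v_{0} + v_{5} — sig = ⟨2 | 1 1⟩
  P = {1,3}:  v_{1} + v_{3} = 2·v_{4} — sig = ⟨2 | 2⟩
  P = {0,3,5}:  v_{0} + v_{3} + v_{5} = v_{4} — sig = ⟨3 | 1⟩
  P = {0,4,5}:  v_{0} + v_{4} + v_{5} = v_{1} — sig = ⟨3 | 1⟩

Signatures (|P|; sorted positive RHS coefficients), sorted:
[⟨2 | 0⟩, ⟨2 | 1 1⟩, ⟨2 | 2⟩, ⟨3 | 1⟩, ⟨3 | 1⟩]


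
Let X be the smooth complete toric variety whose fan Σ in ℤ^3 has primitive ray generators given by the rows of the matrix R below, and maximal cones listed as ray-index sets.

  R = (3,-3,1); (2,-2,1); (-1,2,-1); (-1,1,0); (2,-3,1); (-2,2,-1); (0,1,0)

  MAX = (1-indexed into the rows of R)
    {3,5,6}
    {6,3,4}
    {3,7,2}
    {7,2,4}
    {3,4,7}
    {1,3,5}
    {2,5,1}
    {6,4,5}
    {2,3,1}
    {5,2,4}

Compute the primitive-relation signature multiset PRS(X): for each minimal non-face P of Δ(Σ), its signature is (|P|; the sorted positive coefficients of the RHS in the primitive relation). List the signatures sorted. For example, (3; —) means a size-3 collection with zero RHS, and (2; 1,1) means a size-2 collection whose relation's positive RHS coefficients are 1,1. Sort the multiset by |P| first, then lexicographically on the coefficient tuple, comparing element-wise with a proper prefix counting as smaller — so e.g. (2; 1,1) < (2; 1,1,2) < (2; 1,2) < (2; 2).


The 9 primitive collections of Σ (r=7, n=3):

  • {2,6}:  v_{2} + v_{6} = 0  →  sig = (2; —)
  • {1,4}:  v_{1} + v_{4} = v_{2}  →  sig = (2; 1)
  • {5,7}:  v_{5} + v_{7} = v_{2}  →  sig = (2; 1)
  • {1,6}:  v_{1} + v_{6} = v_{3} + v_{5}  →  sig = (2; 1,1)
  • {6,7}:  v_{6} + v_{7} = v_{3} + v_{4}  →  sig = (2; 1,1)
  • {1,7}:  v_{1} + v_{7} = 2·v_{2} + v_{3}  →  sig = (2; 1,2)
  • {3,4,5}:  v_{3} + v_{4} + v_{5} = 0  →  sig = (3; —)
  • {2,3,4}:  v_{2} + v_{3} + v_{4} = v_{7}  →  sig = (3; 1)
  • {2,3,5}:  v_{2} + v_{3} + v_{5} = v_{1}  →  sig = (3; 1)

so the primitive-relation signature multiset is
    |P|=2: 6 collections, coeffs (), (1), (1), (1,1), (1,1), (1,2)
    |P|=3: 3 collections, coeffs (), (1), (1)


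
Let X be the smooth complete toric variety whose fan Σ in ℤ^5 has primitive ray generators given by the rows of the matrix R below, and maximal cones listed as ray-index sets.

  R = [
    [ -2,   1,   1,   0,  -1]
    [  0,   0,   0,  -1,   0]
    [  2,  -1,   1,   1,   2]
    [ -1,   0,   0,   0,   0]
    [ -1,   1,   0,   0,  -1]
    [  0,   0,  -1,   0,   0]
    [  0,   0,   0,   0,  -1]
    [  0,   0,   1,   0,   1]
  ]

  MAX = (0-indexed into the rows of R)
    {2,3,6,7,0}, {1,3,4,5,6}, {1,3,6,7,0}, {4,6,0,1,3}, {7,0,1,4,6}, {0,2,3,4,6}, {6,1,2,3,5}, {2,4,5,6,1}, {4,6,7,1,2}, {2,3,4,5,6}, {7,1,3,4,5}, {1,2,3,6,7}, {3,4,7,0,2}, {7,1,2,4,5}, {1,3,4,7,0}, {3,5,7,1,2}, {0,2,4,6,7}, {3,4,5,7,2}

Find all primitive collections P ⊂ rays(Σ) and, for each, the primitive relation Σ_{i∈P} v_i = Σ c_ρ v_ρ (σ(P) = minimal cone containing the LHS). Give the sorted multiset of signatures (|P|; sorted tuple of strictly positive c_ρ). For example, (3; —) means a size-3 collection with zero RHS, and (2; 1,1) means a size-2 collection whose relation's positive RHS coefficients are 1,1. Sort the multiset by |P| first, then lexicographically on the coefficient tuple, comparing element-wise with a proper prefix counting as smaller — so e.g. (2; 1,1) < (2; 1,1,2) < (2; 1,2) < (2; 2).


|primitive collections| = 5. Relations:

  {0,5}:  v_{0} + v_{5} = v_{3} + v_{4}  ⟹  sig = (2; 1,1)
  {5,6,7}:  v_{5} + v_{6} + v_{7} = 0  ⟹  sig = (3; —)
  {0,1,2}:  v_{0} + v_{1} + v_{2} = v_{6} + 2·v_{7}  ⟹  sig = (3; 1,2)
  {1,2,3,4}:  v_{1} + v_{2} + v_{3} + v_{4} = v_{7}  ⟹  sig = (4; 1)
  {3,4,6,7}:  v_{3} + v_{4} + v_{6} + v_{7} = v_{0}  ⟹  sig = (4; 1)

so the primitive-relation signature multiset is
    (2; 1,1)
    (3; —)
    (3; 1,2)
    (4; 1)
    (4; 1)


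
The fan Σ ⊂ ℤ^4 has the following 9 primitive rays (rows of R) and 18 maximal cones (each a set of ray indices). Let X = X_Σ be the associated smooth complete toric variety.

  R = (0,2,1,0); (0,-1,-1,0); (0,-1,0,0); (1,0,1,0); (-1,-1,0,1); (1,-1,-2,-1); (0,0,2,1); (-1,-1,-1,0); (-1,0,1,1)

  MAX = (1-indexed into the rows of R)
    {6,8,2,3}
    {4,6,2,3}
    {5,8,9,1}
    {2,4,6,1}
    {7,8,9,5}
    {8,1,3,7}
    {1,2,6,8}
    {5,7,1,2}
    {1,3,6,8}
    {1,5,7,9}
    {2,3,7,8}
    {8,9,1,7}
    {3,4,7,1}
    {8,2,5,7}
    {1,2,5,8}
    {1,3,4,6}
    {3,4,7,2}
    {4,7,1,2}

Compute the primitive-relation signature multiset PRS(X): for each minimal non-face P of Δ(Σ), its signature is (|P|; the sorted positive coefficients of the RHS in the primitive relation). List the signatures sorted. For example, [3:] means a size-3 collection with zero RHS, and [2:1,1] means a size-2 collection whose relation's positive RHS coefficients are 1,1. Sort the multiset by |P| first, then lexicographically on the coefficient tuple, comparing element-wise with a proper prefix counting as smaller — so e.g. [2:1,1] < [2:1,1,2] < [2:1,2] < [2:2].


12 minimal non-faces of Δ(Σ) (on 9 rays):

  P = {2,9}:  v_{2} + v_{9} = v_{5}  ⟹  sig = [2:1]
  P = {4,8}:  v_{4} + v_{8} = v_{3}  ⟹  sig = [2:1]
  P = {4,9}:  v_{4} + v_{9} = v_{7}  ⟹  sig = [2:1]
  P = {6,9}:  v_{6} + v_{9} = v_{2}  ⟹  sig = [2:1]
  P = {3,9}:  v_{3} + v_{9} = v_{7} + v_{8}  ⟹  sig = [2:1,1]
  P = {4,5}:  v_{4} + v_{5} = v_{2} + v_{7}  ⟹  sig = [2:1,1]
  P = {6,7}:  v_{6} + v_{7} = v_{2} + v_{4}  ⟹  sig = [2:1,1]
  P = {3,5}:  v_{3} + v_{5} = v_{2} + v_{7} + v_{8}  ⟹  sig = [2:1,1,1]
  P = {5,6}:  v_{5} + v_{6} = 2·v_{2}  ⟹  sig = [2:2]
  P = {1,2,3}:  v_{1} + v_{2} + v_{3} = 0  ⟹  sig = [3:]
  P = {1,2,7,8}:  v_{1} + v_{2} + v_{7} + v_{8} = v_{9}  ⟹  sig = [4:1]
  P = {1,5,7,8}:  v_{1} + v_{5} + v_{7} + v_{8} = 2·v_{9}  ⟹  sig = [4:2]

Signatures (|P|; sorted positive RHS coefficients), sorted:
{ [2:1] ×4,  [2:1,1] ×3,  [2:1,1,1],  [2:2],  [3:],  [4:1],  [4:2] }


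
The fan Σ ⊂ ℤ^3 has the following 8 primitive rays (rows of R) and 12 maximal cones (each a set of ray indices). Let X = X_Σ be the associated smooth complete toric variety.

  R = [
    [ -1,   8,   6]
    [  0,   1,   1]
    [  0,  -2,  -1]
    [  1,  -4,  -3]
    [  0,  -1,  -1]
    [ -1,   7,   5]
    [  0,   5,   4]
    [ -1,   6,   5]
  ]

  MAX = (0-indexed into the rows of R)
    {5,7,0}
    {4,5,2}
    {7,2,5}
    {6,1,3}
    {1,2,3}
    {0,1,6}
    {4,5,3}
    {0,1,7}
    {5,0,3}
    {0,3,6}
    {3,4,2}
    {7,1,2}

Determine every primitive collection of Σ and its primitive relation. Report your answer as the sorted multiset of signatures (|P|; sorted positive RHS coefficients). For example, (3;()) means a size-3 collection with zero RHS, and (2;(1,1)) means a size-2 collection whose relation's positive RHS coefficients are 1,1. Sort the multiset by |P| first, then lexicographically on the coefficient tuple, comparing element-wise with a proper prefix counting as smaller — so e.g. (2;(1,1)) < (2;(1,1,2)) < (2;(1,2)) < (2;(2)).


12 minimal non-faces of Δ(Σ) (on 8 rays):

  P={1,4}:  v_{1} + v_{4} = 0  →  sig = (2;())
  P={0,2}:  v_{0} + v_{2} = v_{7}  →  sig = (2;(1))
  P={0,4}:  v_{0} + v_{4} = v_{5}  →  sig = (2;(1))
  P={1,5}:  v_{1} + v_{5} = v_{0}  →  sig = (2;(1))
  P={4,6}:  v_{4} + v_{6} = v_{0} + v_{3}  →  sig = (2;(1,1))
  P={4,7}:  v_{4} + v_{7} = v_{2} + v_{5}  →  sig = (2;(1,1))
  P={5,6}:  v_{5} + v_{6} = 2·v_{0} + v_{3}  →  sig = (2;(1,2))
  P={6,7}:  v_{6} + v_{7} = v_{0} + 3·v_{1}  →  sig = (2;(1,3))
  P={3,7}:  v_{3} + v_{7} = 2·v_{1}  →  sig = (2;(2))
  P={2,6}:  v_{2} + v_{6} = 3·v_{1}  →  sig = (2;(3))
  P={0,1,3}:  v_{0} + v_{1} + v_{3} = v_{6}  →  sig = (3;(1))
  P={2,3,5}:  v_{2} + v_{3} + v_{5} = v_{1}  →  sig = (3;(1))

so the primitive-relation signature multiset is
    |P|=2: 10 collections, coeffs (), (1), (1), (1), (1,1), (1,1), (1,2), (1,3), (2), (3)
    |P|=3: 2 collections, coeffs (1), (1)


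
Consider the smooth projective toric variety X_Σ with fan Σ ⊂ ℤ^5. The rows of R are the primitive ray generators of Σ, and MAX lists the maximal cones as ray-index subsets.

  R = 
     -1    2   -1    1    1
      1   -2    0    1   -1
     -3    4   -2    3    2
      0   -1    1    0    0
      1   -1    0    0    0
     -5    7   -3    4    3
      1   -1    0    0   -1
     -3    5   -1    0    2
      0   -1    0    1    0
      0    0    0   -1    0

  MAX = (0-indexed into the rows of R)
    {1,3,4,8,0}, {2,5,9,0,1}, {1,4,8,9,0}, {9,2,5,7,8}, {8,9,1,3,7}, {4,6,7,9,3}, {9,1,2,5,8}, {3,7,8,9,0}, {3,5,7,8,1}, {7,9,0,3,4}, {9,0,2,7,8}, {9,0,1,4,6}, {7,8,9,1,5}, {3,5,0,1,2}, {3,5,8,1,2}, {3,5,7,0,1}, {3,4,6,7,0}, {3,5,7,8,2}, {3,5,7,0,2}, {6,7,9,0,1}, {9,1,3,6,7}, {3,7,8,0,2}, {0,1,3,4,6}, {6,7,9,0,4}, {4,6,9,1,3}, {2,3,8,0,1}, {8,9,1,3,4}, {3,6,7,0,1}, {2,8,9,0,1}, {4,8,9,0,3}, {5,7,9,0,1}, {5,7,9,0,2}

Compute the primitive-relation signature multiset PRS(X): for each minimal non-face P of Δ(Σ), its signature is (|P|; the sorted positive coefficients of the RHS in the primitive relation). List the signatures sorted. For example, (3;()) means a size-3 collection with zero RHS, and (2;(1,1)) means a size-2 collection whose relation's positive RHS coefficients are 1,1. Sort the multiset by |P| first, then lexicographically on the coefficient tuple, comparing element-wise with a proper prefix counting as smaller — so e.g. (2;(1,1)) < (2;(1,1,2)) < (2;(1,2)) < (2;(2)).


|primitive collections| = 14. Relations:

  {6,8}:  v_{6} + v_{8} = v_{1}  →  sig = (2;(1))
  {4,5}:  v_{4} + v_{5} = v_{0} + v_{2}  →  sig = (2;(1,1))
  {2,6}:  v_{2} + v_{6} = v_{0} + 2·v_{1} + v_{7}  →  sig = (2;(1,1,2))
  {2,4}:  v_{2} + v_{4} = 2·v_{0} + v_{8}  →  sig = (2;(1,2))
  {5,6}:  v_{5} + v_{6} = v_{0} + 3·v_{1} + 2·v_{7}  →  sig = (2;(1,2,3))
  {1,2,7}:  v_{1} + v_{2} + v_{7} = v_{5}  →  sig = (3;(1))
  {1,4,7}:  v_{1} + v_{4} + v_{7} = v_{0}  →  sig = (3;(1))
  {4,7,8}:  v_{4} + v_{7} + v_{8} = 2·v_{0} + v_{3} + v_{9}  →  sig = (3;(1,1,2))
  {2,3,9}:  v_{2} + v_{3} + v_{9} = v_{7} + 2·v_{8}  →  sig = (3;(1,2))
  {3,5,9}:  v_{3} + v_{5} + v_{9} = v_{1} + 2·v_{7} + 2·v_{8}  →  sig = (3;(1,2,2))
  {0,5,8}:  v_{0} + v_{5} + v_{8} = 2·v_{2}  →  sig = (3;(2))
  {0,3,6,9}:  v_{0} + v_{3} + v_{6} + v_{9} = 0  →  sig = (4;())
  {0,1,3,9}:  v_{0} + v_{1} + v_{3} + v_{9} = v_{8}  →  sig = (4;(1))
  {0,1,7,8}:  v_{0} + v_{1} + v_{7} + v_{8} = v_{2}  →  sig = (4;(1))

so the primitive-relation signature multiset is
{ (2;(1)),  (2;(1,1)),  (2;(1,1,2)),  (2;(1,2)),  (2;(1,2,3)),  (3;(1)) ×2,  (3;(1,1,2)),  (3;(1,2)),  (3;(1,2,2)),  (3;(2)),  (4;()),  (4;(1)) ×2 }


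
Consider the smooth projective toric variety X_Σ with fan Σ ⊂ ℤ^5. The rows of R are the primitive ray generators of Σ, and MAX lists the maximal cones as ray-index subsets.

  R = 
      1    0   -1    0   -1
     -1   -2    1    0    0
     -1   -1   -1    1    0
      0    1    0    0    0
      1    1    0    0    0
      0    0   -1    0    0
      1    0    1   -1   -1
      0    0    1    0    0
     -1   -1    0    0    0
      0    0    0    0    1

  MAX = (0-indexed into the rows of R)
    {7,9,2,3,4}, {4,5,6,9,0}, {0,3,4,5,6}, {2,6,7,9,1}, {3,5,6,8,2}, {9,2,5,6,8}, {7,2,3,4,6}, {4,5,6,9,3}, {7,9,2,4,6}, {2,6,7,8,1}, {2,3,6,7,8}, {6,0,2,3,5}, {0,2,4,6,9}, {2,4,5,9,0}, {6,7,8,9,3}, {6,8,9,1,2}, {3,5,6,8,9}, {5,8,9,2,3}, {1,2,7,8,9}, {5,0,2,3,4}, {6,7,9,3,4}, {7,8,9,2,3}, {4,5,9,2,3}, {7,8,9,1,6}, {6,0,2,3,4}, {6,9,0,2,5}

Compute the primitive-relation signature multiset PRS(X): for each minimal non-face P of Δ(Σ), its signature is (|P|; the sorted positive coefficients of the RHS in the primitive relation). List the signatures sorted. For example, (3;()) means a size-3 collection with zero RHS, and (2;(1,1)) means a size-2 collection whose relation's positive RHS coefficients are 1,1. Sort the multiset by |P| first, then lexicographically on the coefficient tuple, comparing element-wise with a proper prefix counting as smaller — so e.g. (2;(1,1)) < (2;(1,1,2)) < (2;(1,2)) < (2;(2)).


Primitive collections (12):

  P = {4,8}:  v_{4} + v_{8} = 0  ⇒ sig = (2;())
  P = {5,7}:  v_{5} + v_{7} = 0  ⇒ sig = (2;())
  P = {1,3}:  v_{1} + v_{3} = v_{7} + v_{8}  ⇒ sig = (2;(1,1))
  P = {0,7}:  v_{0} + v_{7} = v_{2} + v_{4} + v_{6}  ⇒ sig = (2;(1,1,1))
  P = {0,8}:  v_{0} + v_{8} = v_{2} + v_{5} + v_{6}  ⇒ sig = (2;(1,1,1))
  P = {1,4}:  v_{1} + v_{4} = v_{2} + v_{6} + v_{7} + v_{9}  ⇒ sig = (2;(1,1,1,1))
  P = {1,5}:  v_{1} + v_{5} = v_{2} + v_{6} + v_{8} + v_{9}  ⇒ sig = (2;(1,1,1,1))
  P = {0,1}:  v_{0} + v_{1} = 2·v_{2} + 2·v_{6} + v_{9}  ⇒ sig = (2;(1,2,2))
  P = {0,3,9}:  v_{0} + v_{3} + v_{9} = v_{4} + v_{5}  ⇒ sig = (3;(1,1))
  P = {2,3,6,9}:  v_{2} + v_{3} + v_{6} + v_{9} = 0  ⇒ sig = (4;())
  P = {2,4,5,6}:  v_{2} + v_{4} + v_{5} + v_{6} = v_{0}  ⇒ sig = (4;(1))
  P = {2,6,7,8,9}:  v_{2} + v_{6} + v_{7} + v_{8} + v_{9} = v_{1}  ⇒ sig = (5;(1))

Sorted signature multiset PRS(X):
    |P|=2: 8 collections, coeffs (), (), (1,1), (1,1,1), (1,1,1), (1,1,1,1), (1,1,1,1), (1,2,2)
    |P|=3: 1 collection, coeffs (1,1)
    |P|=4: 2 collections, coeffs (), (1)
    |P|=5: 1 collection, coeffs (1)


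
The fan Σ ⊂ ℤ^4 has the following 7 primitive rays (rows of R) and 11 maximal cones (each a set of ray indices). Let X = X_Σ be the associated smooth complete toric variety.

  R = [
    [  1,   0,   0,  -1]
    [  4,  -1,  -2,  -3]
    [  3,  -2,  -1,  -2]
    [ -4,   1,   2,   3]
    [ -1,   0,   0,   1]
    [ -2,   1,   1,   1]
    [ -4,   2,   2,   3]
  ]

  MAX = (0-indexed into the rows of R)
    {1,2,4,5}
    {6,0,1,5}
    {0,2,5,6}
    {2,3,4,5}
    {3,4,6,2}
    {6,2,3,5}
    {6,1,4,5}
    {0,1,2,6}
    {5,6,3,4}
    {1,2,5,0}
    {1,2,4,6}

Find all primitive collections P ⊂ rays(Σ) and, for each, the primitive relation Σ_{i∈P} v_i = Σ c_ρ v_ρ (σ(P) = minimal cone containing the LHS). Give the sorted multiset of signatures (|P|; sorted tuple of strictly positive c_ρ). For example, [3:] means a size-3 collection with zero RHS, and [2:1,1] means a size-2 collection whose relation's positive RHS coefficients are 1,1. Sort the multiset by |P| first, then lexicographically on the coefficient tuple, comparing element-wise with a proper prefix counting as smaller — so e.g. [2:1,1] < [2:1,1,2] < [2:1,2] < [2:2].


Σ has 5 primitive collections:

  P={0,4}:  v_{0} + v_{4} = 0 ; sig = [2:]
  P={1,3}:  v_{1} + v_{3} = 0 ; sig = [2:]
  P={0,3}:  v_{0} + v_{3} = v_{2} + v_{5} + v_{6} ; sig = [2:1,1,1]
  P={1,2,5,6}:  v_{1} + v_{2} + v_{5} + v_{6} = v_{0} ; sig = [4:1]
  P={2,4,5,6}:  v_{2} + v_{4} + v_{5} + v_{6} = v_{3} ; sig = [4:1]

so the primitive-relation signature multiset is
[[2:], [2:], [2:1,1,1], [4:1], [4:1]]


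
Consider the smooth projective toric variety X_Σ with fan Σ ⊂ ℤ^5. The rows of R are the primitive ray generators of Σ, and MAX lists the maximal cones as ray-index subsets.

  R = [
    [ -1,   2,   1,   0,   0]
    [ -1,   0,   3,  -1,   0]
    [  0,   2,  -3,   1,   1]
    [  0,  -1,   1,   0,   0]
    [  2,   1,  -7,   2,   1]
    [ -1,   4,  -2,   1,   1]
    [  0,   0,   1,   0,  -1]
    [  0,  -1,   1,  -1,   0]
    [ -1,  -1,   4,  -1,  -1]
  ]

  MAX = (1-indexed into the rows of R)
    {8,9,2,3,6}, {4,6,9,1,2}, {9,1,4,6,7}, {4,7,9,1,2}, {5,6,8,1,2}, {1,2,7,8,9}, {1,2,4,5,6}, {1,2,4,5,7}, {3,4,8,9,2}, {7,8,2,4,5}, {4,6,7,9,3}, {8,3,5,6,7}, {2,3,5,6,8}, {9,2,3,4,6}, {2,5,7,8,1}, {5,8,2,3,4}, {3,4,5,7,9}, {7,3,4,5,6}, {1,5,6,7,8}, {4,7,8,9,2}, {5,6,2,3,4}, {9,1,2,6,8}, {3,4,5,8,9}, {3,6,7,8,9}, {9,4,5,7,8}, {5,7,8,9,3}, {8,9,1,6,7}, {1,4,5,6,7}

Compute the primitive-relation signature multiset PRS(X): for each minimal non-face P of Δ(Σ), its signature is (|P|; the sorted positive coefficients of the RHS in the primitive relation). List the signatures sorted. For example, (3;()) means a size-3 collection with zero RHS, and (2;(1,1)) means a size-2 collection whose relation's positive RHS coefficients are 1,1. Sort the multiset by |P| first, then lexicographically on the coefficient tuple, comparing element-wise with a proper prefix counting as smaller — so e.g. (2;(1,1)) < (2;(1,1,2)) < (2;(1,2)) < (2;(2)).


Δ(Σ) — 9 vertices, 9 min non-faces:

  P={1,3}:  v_{1} + v_{3} = v_{6} — sig = (2;(1))
  P={2,5,9}:  v_{2} + v_{5} + v_{9} = 0 — sig = (3;())
  P={1,4,8}:  v_{1} + v_{4} + v_{8} = v_{2} — sig = (3;(1))
  P={2,3,7}:  v_{2} + v_{3} + v_{7} = v_{1} — sig = (3;(1))
  P={1,5,9}:  v_{1} + v_{5} + v_{9} = v_{3} + v_{7} — sig = (3;(1,1))
  P={4,6,8}:  v_{4} + v_{6} + v_{8} = v_{2} + v_{3} — sig = (3;(1,1))
  P={5,6,9}:  v_{5} + v_{6} + v_{9} = 2·v_{3} + v_{7} — sig = (3;(1,2))
  P={2,6,7}:  v_{2} + v_{6} + v_{7} = 2·v_{1} — sig = (3;(2))
  P={3,4,7,8}:  v_{3} + v_{4} + v_{7} + v_{8} = 0 — sig = (4;())

Hence PRS(X_Σ) =
{ (2;(1)),  (3;()),  (3;(1)) ×2,  (3;(1,1)) ×2,  (3;(1,2)),  (3;(2)),  (4;()) }


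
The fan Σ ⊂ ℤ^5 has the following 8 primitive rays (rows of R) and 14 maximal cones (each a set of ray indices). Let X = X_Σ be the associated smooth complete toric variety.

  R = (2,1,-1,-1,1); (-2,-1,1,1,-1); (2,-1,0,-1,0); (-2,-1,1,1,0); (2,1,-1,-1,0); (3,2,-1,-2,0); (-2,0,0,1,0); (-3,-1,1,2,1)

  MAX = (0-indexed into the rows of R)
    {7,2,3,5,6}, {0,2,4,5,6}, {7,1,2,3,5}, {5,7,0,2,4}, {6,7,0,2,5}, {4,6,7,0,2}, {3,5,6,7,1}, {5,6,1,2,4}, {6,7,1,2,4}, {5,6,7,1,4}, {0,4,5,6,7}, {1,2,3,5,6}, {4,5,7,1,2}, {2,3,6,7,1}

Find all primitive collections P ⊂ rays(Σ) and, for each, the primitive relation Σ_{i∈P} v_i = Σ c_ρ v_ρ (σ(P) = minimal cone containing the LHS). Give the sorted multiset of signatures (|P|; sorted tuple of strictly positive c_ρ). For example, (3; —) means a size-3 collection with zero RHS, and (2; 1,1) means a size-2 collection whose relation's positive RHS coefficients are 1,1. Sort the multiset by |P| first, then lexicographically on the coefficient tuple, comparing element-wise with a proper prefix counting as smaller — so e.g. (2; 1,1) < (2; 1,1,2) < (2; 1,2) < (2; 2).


The 5 primitive collections of Σ (r=8, n=5):

  {0,1}:  v_{0} + v_{1} = 0  →  sig = (2; —)
  {3,4}:  v_{3} + v_{4} = 0  →  sig = (2; —)
  {0,3}:  v_{0} + v_{3} = v_{2} + v_{5} + v_{6} + v_{7}  →  sig = (2; 1,1,1,1)
  {1,2,5,6,7}:  v_{1} + v_{2} + v_{5} + v_{6} + v_{7} = v_{3}  →  sig = (5; 1)
  {2,4,5,6,7}:  v_{2} + v_{4} + v_{5} + v_{6} + v_{7} = v_{0}  →  sig = (5; 1)

Hence PRS(X_Σ) =
[(2; —), (2; —), (2; 1,1,1,1), (5; 1), (5; 1)]
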